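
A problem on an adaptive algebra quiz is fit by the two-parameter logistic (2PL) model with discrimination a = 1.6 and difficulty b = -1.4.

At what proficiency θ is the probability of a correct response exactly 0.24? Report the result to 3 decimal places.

P(θ) = 1 / (1 + exp(−a(θ − b)))
logit = ln(0.2400/0.7600) = -1.1527
θ = b + logit/(a) = -1.4 + (-1.1527)/1.6000 = -2.1204

-2.120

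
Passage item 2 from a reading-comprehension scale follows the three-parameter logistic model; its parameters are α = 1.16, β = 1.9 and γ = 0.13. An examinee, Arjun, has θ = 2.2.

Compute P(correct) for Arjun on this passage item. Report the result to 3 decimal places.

0.640

P(θ) = γ + (1 − γ) · 1 / (1 + exp(−α(θ − β)))
Exponent: 1.16 × (2.2 − 1.9) = 0.3480
1/(1 + e^{-0.3480}) = 0.5861
P = 0.13 + 0.87 × 0.5861 = 0.6399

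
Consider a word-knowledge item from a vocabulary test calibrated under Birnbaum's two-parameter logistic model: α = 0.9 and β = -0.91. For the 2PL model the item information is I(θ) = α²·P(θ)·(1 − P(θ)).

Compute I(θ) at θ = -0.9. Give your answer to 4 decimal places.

P = 1/(1+e^{-0.0090}) = 0.5022
P(1−P) = 0.5022 × 0.4978 = 0.2500
I = α² × P(1−P) = 0.9² × 0.2500 = 0.20250

0.2025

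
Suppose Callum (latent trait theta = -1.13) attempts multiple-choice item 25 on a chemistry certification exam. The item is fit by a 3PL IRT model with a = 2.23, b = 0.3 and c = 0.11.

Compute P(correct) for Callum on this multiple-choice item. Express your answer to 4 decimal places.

P(theta) = c + (1 − c) · 1 / (1 + exp(−a(theta − b)))
Exponent: 2.23 × (-1.13 − 0.3) = -3.1889
1/(1 + e^{3.1889}) = 0.0396
P = 0.11 + 0.89 × 0.0396 = 0.1452

0.1452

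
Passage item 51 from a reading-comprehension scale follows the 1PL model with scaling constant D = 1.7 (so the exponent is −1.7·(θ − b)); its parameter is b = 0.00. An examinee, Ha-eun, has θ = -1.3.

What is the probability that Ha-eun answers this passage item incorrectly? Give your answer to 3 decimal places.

0.901

P(θ) = 1 / (1 + exp(−D·(θ − b)))
Exponent: 1.7 × (-1.3 − 0.00) = -2.2100
1/(1 + e^{2.2100}) = 0.0989
P = 0.0989
P(incorrect) = 1 − 0.0989 = 0.9011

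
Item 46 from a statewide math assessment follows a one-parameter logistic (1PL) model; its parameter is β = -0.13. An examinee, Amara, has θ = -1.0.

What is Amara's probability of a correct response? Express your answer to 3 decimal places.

0.295

P(θ) = 1 / (1 + exp(−(θ − β)))
Exponent: (-1.0 − (-0.13)) = -0.8700
1/(1 + e^{0.8700}) = 0.2953
P = 0.2953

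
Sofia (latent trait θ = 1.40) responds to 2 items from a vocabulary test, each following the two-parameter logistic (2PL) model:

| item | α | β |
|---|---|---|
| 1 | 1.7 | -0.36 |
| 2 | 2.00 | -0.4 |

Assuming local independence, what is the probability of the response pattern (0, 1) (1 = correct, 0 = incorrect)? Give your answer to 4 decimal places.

P(θ) = 1 / (1 + exp(−α(θ − β)))
P_1 = 1/(1+e^{-2.9920}) = 0.9522
P_2 = 1/(1+e^{-3.6000}) = 0.9734
L = (1−P_1) × P_2 = 0.0478 × 0.9734 = 0.04652

0.0465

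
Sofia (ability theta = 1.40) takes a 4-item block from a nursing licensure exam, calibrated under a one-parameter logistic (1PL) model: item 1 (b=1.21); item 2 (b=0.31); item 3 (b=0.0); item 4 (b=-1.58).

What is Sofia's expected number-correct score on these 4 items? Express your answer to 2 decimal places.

3.05

P(theta) = 1 / (1 + exp(−(theta − b)))
P_1 = 1/(1+e^{-0.1900}) = 0.5474
P_2 = 1/(1+e^{-1.0900}) = 0.7484
P_3 = 1/(1+e^{-1.4000}) = 0.8022
P_4 = 1/(1+e^{-2.9800}) = 0.9517
E[score] = 0.5474 + 0.7484 + 0.8022 + 0.9517 = 3.0496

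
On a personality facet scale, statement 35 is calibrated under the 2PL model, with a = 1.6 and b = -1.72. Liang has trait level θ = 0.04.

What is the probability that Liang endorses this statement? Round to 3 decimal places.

0.944

P(θ) = 1 / (1 + exp(−a(θ − b)))
Exponent: 1.6 × (0.04 − (-1.72)) = 2.8160
1/(1 + e^{-2.8160}) = 0.9435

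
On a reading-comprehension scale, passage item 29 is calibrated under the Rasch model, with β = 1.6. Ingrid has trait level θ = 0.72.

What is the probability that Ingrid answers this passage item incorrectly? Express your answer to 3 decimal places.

0.707

P(θ) = 1 / (1 + exp(−(θ − β)))
Exponent: (0.72 − 1.6) = -0.8800
1/(1 + e^{0.8800}) = 0.2932
P = 0.2932
P(incorrect) = 1 − 0.2932 = 0.7068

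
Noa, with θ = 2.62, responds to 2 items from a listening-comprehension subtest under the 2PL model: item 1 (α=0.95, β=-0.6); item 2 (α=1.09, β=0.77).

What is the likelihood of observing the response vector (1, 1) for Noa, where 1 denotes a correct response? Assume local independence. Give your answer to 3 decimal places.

0.843

P(θ) = 1 / (1 + exp(−α(θ − β)))
P_1 = 1/(1+e^{-3.0590}) = 0.9552
P_2 = 1/(1+e^{-2.0165}) = 0.8825
L = P_1 × P_2 = 0.9552 × 0.8825 = 0.84295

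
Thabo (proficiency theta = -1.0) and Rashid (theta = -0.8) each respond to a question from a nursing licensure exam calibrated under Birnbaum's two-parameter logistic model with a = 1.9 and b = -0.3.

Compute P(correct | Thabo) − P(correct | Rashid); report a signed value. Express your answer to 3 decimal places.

-0.070

P(theta) = 1 / (1 + exp(−a(theta − b)))
P(Thabo) = 0.2092  [exponent -1.3300]
P(Rashid) = 0.2789  [exponent -0.9500]
Difference = 0.2092 − 0.2789 = -0.0697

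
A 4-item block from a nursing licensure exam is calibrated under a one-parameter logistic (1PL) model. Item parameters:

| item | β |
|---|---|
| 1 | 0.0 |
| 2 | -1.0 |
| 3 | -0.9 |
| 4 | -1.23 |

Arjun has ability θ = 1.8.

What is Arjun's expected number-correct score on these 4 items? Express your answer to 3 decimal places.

P(θ) = 1 / (1 + exp(−(θ − β)))
P_1 = 1/(1+e^{-1.8000}) = 0.8581
P_2 = 1/(1+e^{-2.8000}) = 0.9427
P_3 = 1/(1+e^{-2.7000}) = 0.9370
P_4 = 1/(1+e^{-3.0300}) = 0.9539
E[score] = 0.8581 + 0.9427 + 0.9370 + 0.9539 = 3.6918

3.692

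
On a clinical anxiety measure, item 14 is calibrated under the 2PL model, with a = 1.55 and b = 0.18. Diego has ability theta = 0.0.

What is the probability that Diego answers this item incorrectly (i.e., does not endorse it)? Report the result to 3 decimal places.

P(theta) = 1 / (1 + exp(−a(theta − b)))
Exponent: 1.55 × (0.0 − 0.18) = -0.2790
1/(1 + e^{0.2790}) = 0.4307
P(incorrect) = 1 − 0.4307 = 0.5693

0.569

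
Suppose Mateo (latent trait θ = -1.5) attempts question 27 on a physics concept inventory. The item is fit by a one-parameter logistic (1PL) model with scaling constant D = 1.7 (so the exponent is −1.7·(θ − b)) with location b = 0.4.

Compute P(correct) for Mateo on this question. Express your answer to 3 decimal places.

P(θ) = 1 / (1 + exp(−D·(θ − b)))
Exponent: 1.7 × (-1.5 − 0.4) = -3.2300
1/(1 + e^{3.2300}) = 0.0381
P = 0.0381

0.038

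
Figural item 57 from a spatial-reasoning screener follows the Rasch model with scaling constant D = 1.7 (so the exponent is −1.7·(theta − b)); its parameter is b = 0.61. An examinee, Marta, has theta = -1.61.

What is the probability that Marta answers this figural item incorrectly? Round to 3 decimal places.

P(theta) = 1 / (1 + exp(−D·(theta − b)))
Exponent: 1.7 × (-1.61 − 0.61) = -3.7740
1/(1 + e^{3.7740}) = 0.0224
P = 0.0224
P(incorrect) = 1 − 0.0224 = 0.9776

0.978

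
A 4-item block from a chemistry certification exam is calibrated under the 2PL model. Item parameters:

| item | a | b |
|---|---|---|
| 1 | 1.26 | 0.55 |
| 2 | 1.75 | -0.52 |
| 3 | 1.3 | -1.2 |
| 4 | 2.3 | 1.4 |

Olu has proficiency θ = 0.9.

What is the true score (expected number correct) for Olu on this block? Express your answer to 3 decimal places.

P(θ) = 1 / (1 + exp(−a(θ − b)))
P_1 = 1/(1+e^{-0.4410}) = 0.6085
P_2 = 1/(1+e^{-2.4850}) = 0.9231
P_3 = 1/(1+e^{-2.7300}) = 0.9388
P_4 = 1/(1+e^{1.1500}) = 0.2405
E[score] = 0.6085 + 0.9231 + 0.9388 + 0.2405 = 2.7108

2.711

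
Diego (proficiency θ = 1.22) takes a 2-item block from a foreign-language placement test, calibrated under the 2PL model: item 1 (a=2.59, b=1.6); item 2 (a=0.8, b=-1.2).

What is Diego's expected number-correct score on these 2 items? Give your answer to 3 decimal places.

P(θ) = 1 / (1 + exp(−a(θ − b)))
P_1 = 1/(1+e^{0.9842}) = 0.2721
P_2 = 1/(1+e^{-1.9360}) = 0.8739
E[score] = 0.2721 + 0.8739 = 1.1460

1.146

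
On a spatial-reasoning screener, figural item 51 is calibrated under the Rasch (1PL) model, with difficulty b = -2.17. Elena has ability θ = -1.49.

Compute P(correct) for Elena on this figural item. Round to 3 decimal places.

0.664

P(θ) = 1 / (1 + exp(−(θ − b)))
Exponent: (-1.49 − (-2.17)) = 0.6800
1/(1 + e^{-0.6800}) = 0.6637
P = 0.6637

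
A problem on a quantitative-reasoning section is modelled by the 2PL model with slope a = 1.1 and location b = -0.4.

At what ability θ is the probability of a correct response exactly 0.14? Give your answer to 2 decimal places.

-2.05

P(θ) = 1 / (1 + exp(−a(θ − b)))
logit = ln(0.1400/0.8600) = -1.8153
θ = b + logit/(a) = -0.4 + (-1.8153)/1.1000 = -2.0503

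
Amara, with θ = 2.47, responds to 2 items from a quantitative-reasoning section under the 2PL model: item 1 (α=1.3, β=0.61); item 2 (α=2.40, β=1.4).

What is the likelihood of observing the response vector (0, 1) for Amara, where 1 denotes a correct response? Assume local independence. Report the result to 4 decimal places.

0.0760

P(θ) = 1 / (1 + exp(−α(θ − β)))
P_1 = 1/(1+e^{-2.4180}) = 0.9182
P_2 = 1/(1+e^{-2.5680}) = 0.9288
L = (1−P_1) × P_2 = 0.0818 × 0.9288 = 0.07598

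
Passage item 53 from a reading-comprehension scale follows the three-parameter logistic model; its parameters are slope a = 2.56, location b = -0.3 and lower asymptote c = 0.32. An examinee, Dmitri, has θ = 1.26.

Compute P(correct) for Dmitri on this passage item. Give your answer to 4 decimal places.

0.9877

P(θ) = c + (1 − c) · 1 / (1 + exp(−a(θ − b)))
Exponent: 2.56 × (1.26 − (-0.3)) = 3.9936
1/(1 + e^{-3.9936}) = 0.9819
P = 0.32 + 0.68 × 0.9819 = 0.9877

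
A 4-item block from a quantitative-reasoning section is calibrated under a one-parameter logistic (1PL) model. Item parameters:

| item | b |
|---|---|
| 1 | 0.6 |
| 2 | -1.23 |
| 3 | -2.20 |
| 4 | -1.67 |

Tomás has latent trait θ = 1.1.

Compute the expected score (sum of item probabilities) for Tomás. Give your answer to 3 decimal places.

P(θ) = 1 / (1 + exp(−(θ − b)))
P_1 = 1/(1+e^{-0.5000}) = 0.6225
P_2 = 1/(1+e^{-2.3300}) = 0.9113
P_3 = 1/(1+e^{-3.3000}) = 0.9644
P_4 = 1/(1+e^{-2.7700}) = 0.9410
E[score] = 0.6225 + 0.9113 + 0.9644 + 0.9410 = 3.4393

3.439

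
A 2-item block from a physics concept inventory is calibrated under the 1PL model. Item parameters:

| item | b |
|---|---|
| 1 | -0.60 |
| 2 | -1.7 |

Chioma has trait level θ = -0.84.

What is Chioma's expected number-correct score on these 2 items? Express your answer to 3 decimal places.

P(θ) = 1 / (1 + exp(−(θ − b)))
P_1 = 1/(1+e^{0.2400}) = 0.4403
P_2 = 1/(1+e^{-0.8600}) = 0.7027
E[score] = 0.4403 + 0.7027 = 1.1429

1.143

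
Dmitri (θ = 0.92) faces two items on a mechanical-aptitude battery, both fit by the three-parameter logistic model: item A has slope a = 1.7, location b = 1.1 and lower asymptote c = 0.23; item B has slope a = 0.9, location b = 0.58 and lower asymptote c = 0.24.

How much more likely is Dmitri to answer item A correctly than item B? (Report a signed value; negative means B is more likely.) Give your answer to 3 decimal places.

P(θ) = c + (1 − c) · 1 / (1 + exp(−a(θ − b)))
P_A = 0.5566
P_B = 0.6777
P_A − P_B = -0.1211

-0.121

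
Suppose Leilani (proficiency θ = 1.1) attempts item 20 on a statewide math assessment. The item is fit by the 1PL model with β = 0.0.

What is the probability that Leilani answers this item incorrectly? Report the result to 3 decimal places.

0.250

P(θ) = 1 / (1 + exp(−(θ − β)))
Exponent: (1.1 − 0.0) = 1.1000
1/(1 + e^{-1.1000}) = 0.7503
P = 0.7503
P(incorrect) = 1 − 0.7503 = 0.2497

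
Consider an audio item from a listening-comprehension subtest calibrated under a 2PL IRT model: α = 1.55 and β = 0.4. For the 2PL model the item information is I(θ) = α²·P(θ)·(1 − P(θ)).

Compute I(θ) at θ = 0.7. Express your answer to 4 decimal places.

P = 1/(1+e^{-0.4650}) = 0.6142
P(1−P) = 0.6142 × 0.3858 = 0.2370
I = α² × P(1−P) = 1.55² × 0.2370 = 0.56929

0.5693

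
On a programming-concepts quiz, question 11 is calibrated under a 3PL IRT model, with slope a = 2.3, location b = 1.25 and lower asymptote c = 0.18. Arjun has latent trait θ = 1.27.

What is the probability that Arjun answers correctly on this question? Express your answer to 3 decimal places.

0.599

P(θ) = c + (1 − c) · 1 / (1 + exp(−a(θ − b)))
Exponent: 2.3 × (1.27 − 1.25) = 0.0460
1/(1 + e^{-0.0460}) = 0.5115
P = 0.18 + 0.82 × 0.5115 = 0.5994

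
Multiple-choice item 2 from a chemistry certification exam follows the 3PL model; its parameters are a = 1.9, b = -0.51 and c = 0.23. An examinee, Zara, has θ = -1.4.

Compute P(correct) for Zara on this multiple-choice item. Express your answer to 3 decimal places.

P(θ) = c + (1 − c) · 1 / (1 + exp(−a(θ − b)))
Exponent: 1.9 × (-1.4 − (-0.51)) = -1.6910
1/(1 + e^{1.6910}) = 0.1556
P = 0.23 + 0.77 × 0.1556 = 0.3498

0.350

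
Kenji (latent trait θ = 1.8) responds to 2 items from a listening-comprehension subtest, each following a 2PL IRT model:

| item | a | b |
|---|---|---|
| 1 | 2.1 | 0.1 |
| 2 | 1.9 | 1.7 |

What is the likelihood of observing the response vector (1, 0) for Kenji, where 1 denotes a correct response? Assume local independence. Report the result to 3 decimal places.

P(θ) = 1 / (1 + exp(−a(θ − b)))
P_1 = 1/(1+e^{-3.5700}) = 0.9726
P_2 = 1/(1+e^{-0.1900}) = 0.5474
L = P_1 × (1−P_2) = 0.9726 × 0.4526 = 0.44025

0.440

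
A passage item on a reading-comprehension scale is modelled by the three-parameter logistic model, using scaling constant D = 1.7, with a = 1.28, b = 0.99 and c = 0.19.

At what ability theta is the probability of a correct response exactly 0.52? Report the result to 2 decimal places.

P(theta) = c + (1 − c) · 1 / (1 + exp(−D·a(theta − b)))
Remove guessing floor: (0.52 − 0.19)/(1 − 0.19) = 0.4074
logit = ln(0.4074/0.5926) = -0.3747
theta = b + logit/(1.7·a) = 0.99 + (-0.3747)/2.1760 = 0.8178

0.82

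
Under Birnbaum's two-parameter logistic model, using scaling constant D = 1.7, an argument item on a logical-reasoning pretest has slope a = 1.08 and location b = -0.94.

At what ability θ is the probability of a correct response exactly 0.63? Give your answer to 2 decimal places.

-0.65

P(θ) = 1 / (1 + exp(−D·a(θ − b)))
logit = ln(0.6300/0.3700) = 0.5322
θ = b + logit/(1.7·a) = -0.94 + 0.5322/1.8360 = -0.6501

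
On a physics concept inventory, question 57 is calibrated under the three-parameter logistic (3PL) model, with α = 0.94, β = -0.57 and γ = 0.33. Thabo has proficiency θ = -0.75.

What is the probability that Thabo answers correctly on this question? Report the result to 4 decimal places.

0.6367

P(θ) = γ + (1 − γ) · 1 / (1 + exp(−α(θ − β)))
Exponent: 0.94 × (-0.75 − (-0.57)) = -0.1692
1/(1 + e^{0.1692}) = 0.4578
P = 0.33 + 0.67 × 0.4578 = 0.6367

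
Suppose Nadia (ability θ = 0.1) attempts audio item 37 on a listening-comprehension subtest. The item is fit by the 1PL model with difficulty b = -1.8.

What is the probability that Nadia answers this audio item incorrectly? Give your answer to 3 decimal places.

P(θ) = 1 / (1 + exp(−(θ − b)))
Exponent: (0.1 − (-1.8)) = 1.9000
1/(1 + e^{-1.9000}) = 0.8699
P = 0.8699
P(incorrect) = 1 − 0.8699 = 0.1301

0.130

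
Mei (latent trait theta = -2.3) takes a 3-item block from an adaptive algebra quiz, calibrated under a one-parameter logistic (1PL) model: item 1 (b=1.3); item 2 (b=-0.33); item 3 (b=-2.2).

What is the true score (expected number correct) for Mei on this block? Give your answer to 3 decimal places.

P(theta) = 1 / (1 + exp(−(theta − b)))
P_1 = 1/(1+e^{3.6000}) = 0.0266
P_2 = 1/(1+e^{1.9700}) = 0.1224
P_3 = 1/(1+e^{0.1000}) = 0.4750
E[score] = 0.0266 + 0.1224 + 0.4750 = 0.6240

0.624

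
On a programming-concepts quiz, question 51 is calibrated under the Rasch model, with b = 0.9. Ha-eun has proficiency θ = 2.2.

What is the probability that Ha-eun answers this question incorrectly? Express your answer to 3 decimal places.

0.214

P(θ) = 1 / (1 + exp(−(θ − b)))
Exponent: (2.2 − 0.9) = 1.3000
1/(1 + e^{-1.3000}) = 0.7858
P = 0.7858
P(incorrect) = 1 − 0.7858 = 0.2142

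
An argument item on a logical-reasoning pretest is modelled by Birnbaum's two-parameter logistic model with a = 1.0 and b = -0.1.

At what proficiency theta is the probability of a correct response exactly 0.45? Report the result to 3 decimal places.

P(theta) = 1 / (1 + exp(−a(theta − b)))
logit = ln(0.4500/0.5500) = -0.2007
theta = b + logit/(a) = -0.1 + (-0.2007)/1.0000 = -0.3007

-0.301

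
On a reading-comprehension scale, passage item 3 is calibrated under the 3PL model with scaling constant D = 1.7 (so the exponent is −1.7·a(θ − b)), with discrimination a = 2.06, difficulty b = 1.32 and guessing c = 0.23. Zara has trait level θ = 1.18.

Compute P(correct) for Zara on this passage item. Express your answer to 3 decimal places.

P(θ) = c + (1 − c) · 1 / (1 + exp(−D·a(θ − b)))
Exponent: 1.7 × 2.06 × (1.18 − 1.32) = -0.4903
1/(1 + e^{0.4903}) = 0.3798
P = 0.23 + 0.77 × 0.3798 = 0.5225

0.522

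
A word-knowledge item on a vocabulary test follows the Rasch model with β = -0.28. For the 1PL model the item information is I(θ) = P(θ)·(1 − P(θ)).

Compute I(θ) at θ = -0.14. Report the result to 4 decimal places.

0.2488

P = 1/(1+e^{-0.1400}) = 0.5349
P(1−P) = 0.5349 × 0.4651 = 0.2488
I = P(1−P) = 0.24878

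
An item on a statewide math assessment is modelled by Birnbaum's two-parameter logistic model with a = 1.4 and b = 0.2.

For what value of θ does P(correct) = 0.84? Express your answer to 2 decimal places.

1.38

P(θ) = 1 / (1 + exp(−a(θ − b)))
logit = ln(0.8400/0.1600) = 1.6582
θ = b + logit/(a) = 0.2 + 1.6582/1.4000 = 1.3844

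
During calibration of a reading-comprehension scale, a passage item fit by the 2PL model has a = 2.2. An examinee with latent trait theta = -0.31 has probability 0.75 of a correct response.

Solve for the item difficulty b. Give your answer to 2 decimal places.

P(theta) = 1 / (1 + exp(−a(theta − b)))
logit(0.75) = ln(0.75/0.25) = 1.0986
b = theta − logit/(a) = -0.31 − 1.0986/2.2000 = -0.8094

-0.81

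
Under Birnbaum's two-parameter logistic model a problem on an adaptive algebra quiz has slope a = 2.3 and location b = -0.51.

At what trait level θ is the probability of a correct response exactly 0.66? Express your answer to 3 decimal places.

-0.222

P(θ) = 1 / (1 + exp(−a(θ − b)))
logit = ln(0.6600/0.3400) = 0.6633
θ = b + logit/(a) = -0.51 + 0.6633/2.3000 = -0.2216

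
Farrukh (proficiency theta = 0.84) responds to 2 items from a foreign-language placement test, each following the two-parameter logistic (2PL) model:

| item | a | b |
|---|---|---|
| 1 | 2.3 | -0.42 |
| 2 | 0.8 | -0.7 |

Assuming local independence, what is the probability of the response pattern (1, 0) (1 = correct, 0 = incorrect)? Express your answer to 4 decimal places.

P(theta) = 1 / (1 + exp(−a(theta − b)))
P_1 = 1/(1+e^{-2.8980}) = 0.9477
P_2 = 1/(1+e^{-1.2320}) = 0.7742
L = P_1 × (1−P_2) = 0.9477 × 0.2258 = 0.21403

0.2140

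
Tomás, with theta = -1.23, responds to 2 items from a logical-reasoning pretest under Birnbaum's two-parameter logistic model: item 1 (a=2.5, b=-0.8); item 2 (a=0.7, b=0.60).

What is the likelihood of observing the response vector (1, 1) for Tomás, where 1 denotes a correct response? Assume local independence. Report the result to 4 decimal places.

0.0553

P(theta) = 1 / (1 + exp(−a(theta − b)))
P_1 = 1/(1+e^{1.0750}) = 0.2545
P_2 = 1/(1+e^{1.2810}) = 0.2174
L = P_1 × P_2 = 0.2545 × 0.2174 = 0.05531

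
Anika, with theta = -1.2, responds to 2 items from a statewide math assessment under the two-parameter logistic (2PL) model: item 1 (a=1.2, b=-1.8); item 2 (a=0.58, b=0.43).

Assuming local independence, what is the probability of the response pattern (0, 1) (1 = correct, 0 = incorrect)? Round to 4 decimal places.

0.0916

P(theta) = 1 / (1 + exp(−a(theta − b)))
P_1 = 1/(1+e^{-0.7200}) = 0.6726
P_2 = 1/(1+e^{0.9454}) = 0.2798
L = (1−P_1) × P_2 = 0.3274 × 0.2798 = 0.09161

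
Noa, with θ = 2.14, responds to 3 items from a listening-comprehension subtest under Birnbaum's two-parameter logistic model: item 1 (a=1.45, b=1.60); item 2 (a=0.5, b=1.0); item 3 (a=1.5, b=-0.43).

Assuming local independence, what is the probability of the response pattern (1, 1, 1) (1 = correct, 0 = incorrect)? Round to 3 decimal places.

P(θ) = 1 / (1 + exp(−a(θ − b)))
P_1 = 1/(1+e^{-0.7830}) = 0.6863
P_2 = 1/(1+e^{-0.5700}) = 0.6388
P_3 = 1/(1+e^{-3.8550}) = 0.9793
L = P_1 × P_2 × P_3 = 0.6863 × 0.6388 × 0.9793 = 0.42931

0.429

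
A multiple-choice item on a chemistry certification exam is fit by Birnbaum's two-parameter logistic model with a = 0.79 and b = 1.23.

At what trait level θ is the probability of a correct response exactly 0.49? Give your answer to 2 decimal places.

P(θ) = 1 / (1 + exp(−a(θ − b)))
logit = ln(0.4900/0.5100) = -0.0400
θ = b + logit/(a) = 1.23 + (-0.0400)/0.7900 = 1.1794

1.18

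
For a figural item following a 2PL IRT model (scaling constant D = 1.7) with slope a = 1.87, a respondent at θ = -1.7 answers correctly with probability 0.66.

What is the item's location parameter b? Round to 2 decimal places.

P(θ) = 1 / (1 + exp(−D·a(θ − b)))
logit(0.66) = ln(0.66/0.34) = 0.6633
b = θ − logit/(1.7·a) = -1.7 − 0.6633/3.1790 = -1.9086

-1.91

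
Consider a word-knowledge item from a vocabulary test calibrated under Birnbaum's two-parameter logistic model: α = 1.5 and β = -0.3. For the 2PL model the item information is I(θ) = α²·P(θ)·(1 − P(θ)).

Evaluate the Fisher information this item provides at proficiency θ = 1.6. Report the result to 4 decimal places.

0.1163

P = 1/(1+e^{-2.8500}) = 0.9453
P(1−P) = 0.9453 × 0.0547 = 0.0517
I = α² × P(1−P) = 1.5² × 0.0517 = 0.11631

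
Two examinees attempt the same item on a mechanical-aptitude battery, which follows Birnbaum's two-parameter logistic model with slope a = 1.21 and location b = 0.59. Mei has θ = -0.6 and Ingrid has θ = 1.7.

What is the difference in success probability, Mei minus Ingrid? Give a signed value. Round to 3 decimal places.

-0.601

P(θ) = 1 / (1 + exp(−a(θ − b)))
P(Mei) = 0.1916  [exponent -1.4399]
P(Ingrid) = 0.7930  [exponent 1.3431]
Difference = 0.1916 − 0.7930 = -0.6014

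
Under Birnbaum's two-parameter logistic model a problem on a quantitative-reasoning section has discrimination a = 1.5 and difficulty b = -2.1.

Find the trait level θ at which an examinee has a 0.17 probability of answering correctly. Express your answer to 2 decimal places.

P(θ) = 1 / (1 + exp(−a(θ − b)))
logit = ln(0.1700/0.8300) = -1.5856
θ = b + logit/(a) = -2.1 + (-1.5856)/1.5000 = -3.1571

-3.16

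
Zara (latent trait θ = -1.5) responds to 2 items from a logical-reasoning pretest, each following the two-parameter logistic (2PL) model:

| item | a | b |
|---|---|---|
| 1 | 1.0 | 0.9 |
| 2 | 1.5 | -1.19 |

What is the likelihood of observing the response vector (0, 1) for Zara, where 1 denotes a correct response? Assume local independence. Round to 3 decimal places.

0.354

P(θ) = 1 / (1 + exp(−a(θ − b)))
P_1 = 1/(1+e^{2.4000}) = 0.0832
P_2 = 1/(1+e^{0.4650}) = 0.3858
L = (1−P_1) × P_2 = 0.9168 × 0.3858 = 0.35371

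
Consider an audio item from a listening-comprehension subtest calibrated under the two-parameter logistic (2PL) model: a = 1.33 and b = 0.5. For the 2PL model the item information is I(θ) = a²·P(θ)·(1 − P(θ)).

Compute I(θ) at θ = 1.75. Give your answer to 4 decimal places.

P = 1/(1+e^{-1.6625}) = 0.8406
P(1−P) = 0.8406 × 0.1594 = 0.1340
I = a² × P(1−P) = 1.33² × 0.1340 = 0.23705

0.2370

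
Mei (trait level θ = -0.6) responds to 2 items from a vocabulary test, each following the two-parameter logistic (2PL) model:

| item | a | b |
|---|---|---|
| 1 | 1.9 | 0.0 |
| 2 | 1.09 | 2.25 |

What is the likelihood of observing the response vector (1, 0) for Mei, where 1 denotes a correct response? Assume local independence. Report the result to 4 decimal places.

P(θ) = 1 / (1 + exp(−a(θ − b)))
P_1 = 1/(1+e^{1.1400}) = 0.2423
P_2 = 1/(1+e^{3.1065}) = 0.0428
L = P_1 × (1−P_2) = 0.2423 × 0.9572 = 0.23194

0.2319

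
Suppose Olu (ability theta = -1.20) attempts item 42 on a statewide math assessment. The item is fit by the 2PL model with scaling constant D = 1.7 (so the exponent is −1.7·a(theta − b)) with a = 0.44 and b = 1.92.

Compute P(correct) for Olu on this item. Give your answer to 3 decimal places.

P(theta) = 1 / (1 + exp(−D·a(theta − b)))
Exponent: 1.7 × 0.44 × (-1.20 − 1.92) = -2.3338
1/(1 + e^{2.3338}) = 0.0884
P = 0.0884

0.088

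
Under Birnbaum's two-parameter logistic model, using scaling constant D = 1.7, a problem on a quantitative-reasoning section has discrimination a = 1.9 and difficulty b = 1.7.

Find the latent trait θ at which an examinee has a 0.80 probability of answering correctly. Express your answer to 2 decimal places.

2.13

P(θ) = 1 / (1 + exp(−D·a(θ − b)))
logit = ln(0.8000/0.2000) = 1.3863
θ = b + logit/(1.7·a) = 1.7 + 1.3863/3.2300 = 2.1292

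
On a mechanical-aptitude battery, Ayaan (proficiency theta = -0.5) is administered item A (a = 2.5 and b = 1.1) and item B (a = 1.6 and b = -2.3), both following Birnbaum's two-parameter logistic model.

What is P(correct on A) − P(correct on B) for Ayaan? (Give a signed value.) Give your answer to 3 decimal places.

-0.929

P(theta) = 1 / (1 + exp(−a(theta − b)))
P_A = 0.0180
P_B = 0.9468
P_A − P_B = -0.9289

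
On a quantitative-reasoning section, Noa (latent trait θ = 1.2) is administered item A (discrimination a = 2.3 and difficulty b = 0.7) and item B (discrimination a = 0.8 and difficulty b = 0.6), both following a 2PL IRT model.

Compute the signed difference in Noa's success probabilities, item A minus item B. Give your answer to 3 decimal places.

0.142

P(θ) = 1 / (1 + exp(−a(θ − b)))
P_A = 0.7595
P_B = 0.6177
P_A − P_B = 0.1418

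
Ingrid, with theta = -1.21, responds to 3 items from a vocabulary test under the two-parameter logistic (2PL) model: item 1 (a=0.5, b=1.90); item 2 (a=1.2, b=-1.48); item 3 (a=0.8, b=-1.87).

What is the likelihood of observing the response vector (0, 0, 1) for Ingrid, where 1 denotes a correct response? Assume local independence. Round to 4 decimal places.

0.2180

P(theta) = 1 / (1 + exp(−a(theta − b)))
P_1 = 1/(1+e^{1.5550}) = 0.1744
P_2 = 1/(1+e^{-0.3240}) = 0.5803
P_3 = 1/(1+e^{-0.5280}) = 0.6290
L = (1−P_1) × (1−P_2) × P_3 = 0.8256 × 0.4197 × 0.6290 = 0.21797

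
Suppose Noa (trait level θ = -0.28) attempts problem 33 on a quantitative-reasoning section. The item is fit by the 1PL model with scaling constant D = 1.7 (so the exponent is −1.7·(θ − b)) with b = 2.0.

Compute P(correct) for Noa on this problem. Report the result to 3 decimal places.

P(θ) = 1 / (1 + exp(−D·(θ − b)))
Exponent: 1.7 × (-0.28 − 2.0) = -3.8760
1/(1 + e^{3.8760}) = 0.0203
P = 0.0203

0.020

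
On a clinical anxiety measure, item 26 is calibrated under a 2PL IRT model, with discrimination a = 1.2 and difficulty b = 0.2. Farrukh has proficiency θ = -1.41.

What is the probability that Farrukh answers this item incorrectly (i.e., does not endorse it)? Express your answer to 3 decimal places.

P(θ) = 1 / (1 + exp(−a(θ − b)))
Exponent: 1.2 × (-1.41 − 0.2) = -1.9320
1/(1 + e^{1.9320}) = 0.1265
P(incorrect) = 1 − 0.1265 = 0.8735

0.873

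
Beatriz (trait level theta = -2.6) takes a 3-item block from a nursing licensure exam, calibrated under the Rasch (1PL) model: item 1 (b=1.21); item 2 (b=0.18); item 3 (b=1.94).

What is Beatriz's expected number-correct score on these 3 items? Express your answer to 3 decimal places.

P(theta) = 1 / (1 + exp(−(theta − b)))
P_1 = 1/(1+e^{3.8100}) = 0.0217
P_2 = 1/(1+e^{2.7800}) = 0.0584
P_3 = 1/(1+e^{4.5400}) = 0.0106
E[score] = 0.0217 + 0.0584 + 0.0106 = 0.0906

0.091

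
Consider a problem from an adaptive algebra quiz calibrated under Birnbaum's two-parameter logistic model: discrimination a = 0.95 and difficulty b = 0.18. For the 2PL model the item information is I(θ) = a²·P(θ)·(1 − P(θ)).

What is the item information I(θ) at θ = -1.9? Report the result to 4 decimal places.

0.0965

P = 1/(1+e^{1.9760}) = 0.1217
P(1−P) = 0.1217 × 0.8783 = 0.1069
I = a² × P(1−P) = 0.95² × 0.1069 = 0.09650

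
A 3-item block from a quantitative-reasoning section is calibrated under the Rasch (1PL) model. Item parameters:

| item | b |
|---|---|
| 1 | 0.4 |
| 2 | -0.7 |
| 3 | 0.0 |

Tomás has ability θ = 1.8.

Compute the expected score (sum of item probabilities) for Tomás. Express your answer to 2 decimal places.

2.58

P(θ) = 1 / (1 + exp(−(θ − b)))
P_1 = 1/(1+e^{-1.4000}) = 0.8022
P_2 = 1/(1+e^{-2.5000}) = 0.9241
P_3 = 1/(1+e^{-1.8000}) = 0.8581
E[score] = 0.8022 + 0.9241 + 0.8581 = 2.5845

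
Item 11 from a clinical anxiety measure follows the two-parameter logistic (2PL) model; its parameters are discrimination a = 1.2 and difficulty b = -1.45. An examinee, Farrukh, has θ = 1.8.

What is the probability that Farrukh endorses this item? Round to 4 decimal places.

0.9802

P(θ) = 1 / (1 + exp(−a(θ − b)))
Exponent: 1.2 × (1.8 − (-1.45)) = 3.9000
1/(1 + e^{-3.9000}) = 0.9802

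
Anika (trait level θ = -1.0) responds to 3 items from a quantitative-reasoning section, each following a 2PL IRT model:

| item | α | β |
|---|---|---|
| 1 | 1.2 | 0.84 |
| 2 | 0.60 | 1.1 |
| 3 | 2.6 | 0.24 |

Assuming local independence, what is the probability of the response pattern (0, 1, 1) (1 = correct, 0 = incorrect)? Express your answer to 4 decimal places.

0.0076

P(θ) = 1 / (1 + exp(−α(θ − β)))
P_1 = 1/(1+e^{2.2080}) = 0.0990
P_2 = 1/(1+e^{1.2600}) = 0.2210
P_3 = 1/(1+e^{3.2240}) = 0.0383
L = (1−P_1) × P_2 × P_3 = 0.9010 × 0.2210 × 0.0383 = 0.00762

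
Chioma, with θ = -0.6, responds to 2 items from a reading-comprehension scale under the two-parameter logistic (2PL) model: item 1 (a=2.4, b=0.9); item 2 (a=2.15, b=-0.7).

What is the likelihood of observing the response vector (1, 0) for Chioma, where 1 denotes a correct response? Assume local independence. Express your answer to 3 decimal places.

P(θ) = 1 / (1 + exp(−a(θ − b)))
P_1 = 1/(1+e^{3.6000}) = 0.0266
P_2 = 1/(1+e^{-0.2150}) = 0.5535
L = P_1 × (1−P_2) = 0.0266 × 0.4465 = 0.01187

0.012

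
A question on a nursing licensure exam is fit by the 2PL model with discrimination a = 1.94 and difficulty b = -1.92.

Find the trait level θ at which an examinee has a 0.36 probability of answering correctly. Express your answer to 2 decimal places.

-2.22

P(θ) = 1 / (1 + exp(−a(θ − b)))
logit = ln(0.3600/0.6400) = -0.5754
θ = b + logit/(a) = -1.92 + (-0.5754)/1.9400 = -2.2166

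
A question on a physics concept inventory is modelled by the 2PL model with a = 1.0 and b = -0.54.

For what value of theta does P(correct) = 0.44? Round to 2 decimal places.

-0.78

P(theta) = 1 / (1 + exp(−a(theta − b)))
logit = ln(0.4400/0.5600) = -0.2412
theta = b + logit/(a) = -0.54 + (-0.2412)/1.0000 = -0.7812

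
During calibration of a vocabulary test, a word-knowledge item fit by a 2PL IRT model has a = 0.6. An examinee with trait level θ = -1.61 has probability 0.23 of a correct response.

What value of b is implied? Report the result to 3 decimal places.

P(θ) = 1 / (1 + exp(−a(θ − b)))
logit(0.23) = ln(0.23/0.77) = -1.2083
b = θ − logit/(a) = -1.61 − (-1.2083)/0.6000 = 0.4039

0.404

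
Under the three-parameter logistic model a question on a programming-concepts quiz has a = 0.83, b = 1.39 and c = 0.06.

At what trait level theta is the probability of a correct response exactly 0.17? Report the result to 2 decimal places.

P(theta) = c + (1 − c) · 1 / (1 + exp(−a(theta − b)))
Remove guessing floor: (0.17 − 0.06)/(1 − 0.06) = 0.1170
logit = ln(0.1170/0.8830) = -2.0209
theta = b + logit/(a) = 1.39 + (-2.0209)/0.8300 = -1.0449

-1.04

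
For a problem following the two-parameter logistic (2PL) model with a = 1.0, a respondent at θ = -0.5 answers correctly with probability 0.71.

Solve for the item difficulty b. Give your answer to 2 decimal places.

P(θ) = 1 / (1 + exp(−a(θ − b)))
logit(0.71) = ln(0.71/0.29) = 0.8954
b = θ − logit/(a) = -0.5 − 0.8954/1.0000 = -1.3954

-1.40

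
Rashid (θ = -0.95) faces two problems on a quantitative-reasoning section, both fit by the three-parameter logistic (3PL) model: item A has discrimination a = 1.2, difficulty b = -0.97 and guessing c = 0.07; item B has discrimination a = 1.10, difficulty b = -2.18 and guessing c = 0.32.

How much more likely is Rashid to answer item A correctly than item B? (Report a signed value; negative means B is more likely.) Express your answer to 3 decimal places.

P(θ) = c + (1 − c) · 1 / (1 + exp(−a(θ − b)))
P_A = 0.5406
P_B = 0.8603
P_A − P_B = -0.3198

-0.320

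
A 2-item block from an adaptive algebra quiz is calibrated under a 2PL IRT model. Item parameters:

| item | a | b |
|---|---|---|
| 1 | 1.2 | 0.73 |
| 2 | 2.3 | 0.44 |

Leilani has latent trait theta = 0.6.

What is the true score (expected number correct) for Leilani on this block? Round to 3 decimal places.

1.052

P(theta) = 1 / (1 + exp(−a(theta − b)))
P_1 = 1/(1+e^{0.1560}) = 0.4611
P_2 = 1/(1+e^{-0.3680}) = 0.5910
E[score] = 0.4611 + 0.5910 = 1.0521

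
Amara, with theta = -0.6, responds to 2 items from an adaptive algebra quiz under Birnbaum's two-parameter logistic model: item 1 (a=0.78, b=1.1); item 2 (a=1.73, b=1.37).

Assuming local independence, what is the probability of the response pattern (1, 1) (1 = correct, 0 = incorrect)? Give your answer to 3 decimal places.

0.007

P(theta) = 1 / (1 + exp(−a(theta − b)))
P_1 = 1/(1+e^{1.3260}) = 0.2098
P_2 = 1/(1+e^{3.4081}) = 0.0320
L = P_1 × P_2 = 0.2098 × 0.0320 = 0.00672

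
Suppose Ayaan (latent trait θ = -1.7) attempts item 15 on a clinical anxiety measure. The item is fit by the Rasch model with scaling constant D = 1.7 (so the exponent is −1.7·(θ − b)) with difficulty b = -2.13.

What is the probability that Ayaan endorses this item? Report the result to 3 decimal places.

P(θ) = 1 / (1 + exp(−D·(θ − b)))
Exponent: 1.7 × (-1.7 − (-2.13)) = 0.7310
1/(1 + e^{-0.7310}) = 0.6750
P = 0.6750

0.675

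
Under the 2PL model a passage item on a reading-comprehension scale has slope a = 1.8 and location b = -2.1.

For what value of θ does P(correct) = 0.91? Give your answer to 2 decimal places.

P(θ) = 1 / (1 + exp(−a(θ − b)))
logit = ln(0.9100/0.0900) = 2.3136
θ = b + logit/(a) = -2.1 + 2.3136/1.8000 = -0.8146

-0.81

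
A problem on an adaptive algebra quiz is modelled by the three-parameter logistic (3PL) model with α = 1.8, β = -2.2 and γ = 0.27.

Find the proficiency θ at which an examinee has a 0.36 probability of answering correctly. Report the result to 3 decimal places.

P(θ) = γ + (1 − γ) · 1 / (1 + exp(−α(θ − β)))
Remove guessing floor: (0.36 − 0.27)/(1 − 0.27) = 0.1233
logit = ln(0.1233/0.8767) = -1.9617
θ = β + logit/(α) = -2.2 + (-1.9617)/1.8000 = -3.2898

-3.290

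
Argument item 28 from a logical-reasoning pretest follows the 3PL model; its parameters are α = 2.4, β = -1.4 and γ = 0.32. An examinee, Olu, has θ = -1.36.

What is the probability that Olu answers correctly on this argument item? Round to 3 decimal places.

P(θ) = γ + (1 − γ) · 1 / (1 + exp(−α(θ − β)))
Exponent: 2.4 × (-1.36 − (-1.4)) = 0.0960
1/(1 + e^{-0.0960}) = 0.5240
P = 0.32 + 0.68 × 0.5240 = 0.6763

0.676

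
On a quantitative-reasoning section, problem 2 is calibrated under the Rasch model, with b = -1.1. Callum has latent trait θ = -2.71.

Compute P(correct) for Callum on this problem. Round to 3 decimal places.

P(θ) = 1 / (1 + exp(−(θ − b)))
Exponent: (-2.71 − (-1.1)) = -1.6100
1/(1 + e^{1.6100}) = 0.1666
P = 0.1666

0.167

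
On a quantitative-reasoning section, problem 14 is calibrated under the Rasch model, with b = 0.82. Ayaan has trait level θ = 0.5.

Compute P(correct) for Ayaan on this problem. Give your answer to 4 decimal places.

P(θ) = 1 / (1 + exp(−(θ − b)))
Exponent: (0.5 − 0.82) = -0.3200
1/(1 + e^{0.3200}) = 0.4207
P = 0.4207

0.4207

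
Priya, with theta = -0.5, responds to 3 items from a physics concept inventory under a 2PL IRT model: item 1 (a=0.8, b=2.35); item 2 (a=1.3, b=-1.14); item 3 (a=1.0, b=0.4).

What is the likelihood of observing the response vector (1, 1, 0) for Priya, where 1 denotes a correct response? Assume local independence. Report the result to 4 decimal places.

0.0460

P(theta) = 1 / (1 + exp(−a(theta − b)))
P_1 = 1/(1+e^{2.2800}) = 0.0928
P_2 = 1/(1+e^{-0.8320}) = 0.6968
P_3 = 1/(1+e^{0.9000}) = 0.2891
L = P_1 × P_2 × (1−P_3) = 0.0928 × 0.6968 × 0.7109 = 0.04597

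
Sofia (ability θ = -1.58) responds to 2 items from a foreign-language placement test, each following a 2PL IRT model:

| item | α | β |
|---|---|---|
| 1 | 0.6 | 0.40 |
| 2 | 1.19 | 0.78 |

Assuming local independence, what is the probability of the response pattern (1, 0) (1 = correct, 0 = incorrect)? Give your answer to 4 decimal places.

0.2203

P(θ) = 1 / (1 + exp(−α(θ − β)))
P_1 = 1/(1+e^{1.1880}) = 0.2336
P_2 = 1/(1+e^{2.8084}) = 0.0569
L = P_1 × (1−P_2) = 0.2336 × 0.9431 = 0.22033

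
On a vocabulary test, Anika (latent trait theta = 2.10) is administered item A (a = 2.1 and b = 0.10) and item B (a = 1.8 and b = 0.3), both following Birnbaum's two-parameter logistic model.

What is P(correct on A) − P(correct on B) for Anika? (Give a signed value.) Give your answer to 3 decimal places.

P(theta) = 1 / (1 + exp(−a(theta − b)))
P_A = 0.9852
P_B = 0.9623
P_A − P_B = 0.0229

0.023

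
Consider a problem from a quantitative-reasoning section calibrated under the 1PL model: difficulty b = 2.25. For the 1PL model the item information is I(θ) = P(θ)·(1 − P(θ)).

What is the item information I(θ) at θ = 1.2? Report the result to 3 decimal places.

P = 1/(1+e^{1.0500}) = 0.2592
P(1−P) = 0.2592 × 0.7408 = 0.1920
I = P(1−P) = 0.19203

0.192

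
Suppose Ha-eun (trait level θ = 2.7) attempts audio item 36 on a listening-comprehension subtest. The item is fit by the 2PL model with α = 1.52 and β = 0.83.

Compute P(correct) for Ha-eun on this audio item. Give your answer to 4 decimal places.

P(θ) = 1 / (1 + exp(−α(θ − β)))
Exponent: 1.52 × (2.7 − 0.83) = 2.8424
1/(1 + e^{-2.8424}) = 0.9449

0.9449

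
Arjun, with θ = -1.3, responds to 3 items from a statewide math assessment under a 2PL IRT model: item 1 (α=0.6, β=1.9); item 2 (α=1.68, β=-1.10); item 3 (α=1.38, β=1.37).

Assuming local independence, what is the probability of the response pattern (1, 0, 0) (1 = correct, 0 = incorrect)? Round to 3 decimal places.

P(θ) = 1 / (1 + exp(−α(θ − β)))
P_1 = 1/(1+e^{1.9200}) = 0.1279
P_2 = 1/(1+e^{0.3360}) = 0.4168
P_3 = 1/(1+e^{3.6846}) = 0.0245
L = P_1 × (1−P_2) × (1−P_3) = 0.1279 × 0.5832 × 0.9755 = 0.07274

0.073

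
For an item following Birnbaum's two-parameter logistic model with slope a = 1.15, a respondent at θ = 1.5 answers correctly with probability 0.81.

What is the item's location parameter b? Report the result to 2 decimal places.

P(θ) = 1 / (1 + exp(−a(θ − b)))
logit(0.81) = ln(0.81/0.19) = 1.4500
b = θ − logit/(a) = 1.5 − 1.4500/1.1500 = 0.2391

0.24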